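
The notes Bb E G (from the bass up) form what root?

Reordering Bb, E, G into stacked thirds gives E–G–Bb; the bottom of that stack, E, is the root.

E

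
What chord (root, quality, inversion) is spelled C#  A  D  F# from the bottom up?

The pitch classes C#, A, D, F# arrange in thirds as D–F#–A–C#: a D major seventh chord.
The lowest note is C#, the seventh of the chord, so this is third inversion (figured bass 4/2).

D major seventh, third inversion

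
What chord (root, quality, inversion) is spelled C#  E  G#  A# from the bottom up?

Reducing to letter names: C#, E, G#, A#. These stack in thirds as A#–C#–E–G# — an A# half-diminished seventh chord.
The lowest note is C#, the third of the chord, so this is first inversion (figured bass 6/5).

A# half-diminished seventh, first inversion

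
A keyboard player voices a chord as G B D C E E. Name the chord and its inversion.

The pitch classes G, B, D, C, E arrange in thirds as C–E–G–B–D: a C major ninth chord.
G is the fifth of C major ninth; fifth in the bass means second inversion.

C major ninth, second inversion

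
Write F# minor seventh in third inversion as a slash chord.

F#m7/E

Third inversion of F# minor seventh has the seventh (E) in the bass. As a slash chord: F#m7/E.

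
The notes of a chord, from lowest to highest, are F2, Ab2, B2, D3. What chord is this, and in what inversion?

B diminished seventh, second inversion

Reducing to letter names: F, Ab, B, D. These stack in thirds as B–D–F–Ab — a B diminished seventh chord.
The lowest note is F, the fifth of the chord, so this is second inversion (figured bass 4/3).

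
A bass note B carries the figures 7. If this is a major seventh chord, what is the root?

The figures 7 mean the root of the chord is in the bass. If B is the root of a major seventh chord, the root is B (chord tones B–D#–F#–A#).

B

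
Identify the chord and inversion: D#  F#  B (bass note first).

The pitch classes D#, F#, B arrange in thirds as B–D#–F#: a B major triad.
The lowest note is D#, the third of the chord, so this is first inversion (figured bass 6).

B major, first inversion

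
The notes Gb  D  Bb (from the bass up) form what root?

Gb

Reordering Gb, D, Bb into stacked thirds gives Gb–Bb–D; the bottom of that stack, Gb, is the root.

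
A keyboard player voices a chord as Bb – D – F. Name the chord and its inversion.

Reducing to letter names: Bb, D, F. These stack in thirds as Bb–D–F — a Bb major triad.
Bb is the root of Bb major; root in the bass means root position (figured bass 5/3).

Bb major, root position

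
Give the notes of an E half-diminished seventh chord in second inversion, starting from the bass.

Bb, D, E, G

Spelling E half-diminished seventh: E–G–Bb–D. In second inversion the fifth is bass, giving Bb, D, E, G from the bottom.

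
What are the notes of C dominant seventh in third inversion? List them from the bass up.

Spelling C dominant seventh: C–E–G–Bb. In third inversion the seventh is bass, giving Bb, C, E, G from the bottom.

Bb, C, E, G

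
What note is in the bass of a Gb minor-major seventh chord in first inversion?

Bbb

In first inversion the third is lowest. For Gb minor-major seventh (Gb–Bbb–Db–F) that is Bbb.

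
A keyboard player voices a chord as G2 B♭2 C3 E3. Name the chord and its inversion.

C dominant seventh, second inversion

Reducing to letter names: G, Bb, C, E. These stack in thirds as C–E–G–Bb — a C dominant seventh chord.
G is the fifth of C dominant seventh; fifth in the bass means second inversion (figured bass 4/3).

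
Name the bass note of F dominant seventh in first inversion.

A

F dominant seventh is F–A–C–Eb. First inversion places the third in the bass: A.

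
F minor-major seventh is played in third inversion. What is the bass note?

E

The seventh of F minor-major seventh (F–Ab–C–E) is E; that is the bass in third inversion.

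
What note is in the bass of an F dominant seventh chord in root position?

F

The root of F dominant seventh (F–A–C–Eb) is F; that is the bass in root position.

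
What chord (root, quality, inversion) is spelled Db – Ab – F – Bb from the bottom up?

The distinct note names are Db, Ab, F, Bb. Stacked in thirds they read Bb–Db–F–Ab, which is a minor seventh chord on Bb.
With the third (Db) in the bass, the chord is in first inversion (figured bass 6/5).

Bb minor seventh, first inversion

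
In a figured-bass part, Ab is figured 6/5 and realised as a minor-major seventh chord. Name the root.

The figures 6/5 mean the third of the chord is in the bass. If Ab is the third of a minor-major seventh chord, the root is F (chord tones F–Ab–C–E).

F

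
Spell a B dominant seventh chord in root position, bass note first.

B, D#, F#, A

B dominant seventh is B–D#–F#–A. Root position puts the root (B) in the bass, with the remaining tones above: B, D#, F#, A.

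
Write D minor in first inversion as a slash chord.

First inversion of D minor has the third (F) in the bass. As a slash chord: Dm/F.

Dm/F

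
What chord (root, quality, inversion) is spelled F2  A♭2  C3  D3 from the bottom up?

The distinct note names are F, Ab, C, D. Stacked in thirds they read D–F–Ab–C, which is a half-diminished seventh chord on D.
F is the third of D half-diminished seventh; third in the bass means first inversion (figured bass 6/5).

D half-diminished seventh, first inversion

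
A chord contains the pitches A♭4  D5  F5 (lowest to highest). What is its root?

D

Ab, D, F are the tones of a D diminished triad (D–F–Ab), making D the root.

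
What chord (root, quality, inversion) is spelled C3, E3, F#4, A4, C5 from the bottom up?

F# half-diminished seventh, second inversion

Reducing to letter names: C, E, F#, A. These stack in thirds as F#–A–C–E — an F# half-diminished seventh chord.
C is the fifth of F# half-diminished seventh; fifth in the bass means second inversion (figured bass 4/3).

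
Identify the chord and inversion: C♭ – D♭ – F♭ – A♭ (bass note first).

Db minor seventh, third inversion

Reducing to letter names: Cb, Db, Fb, Ab. These stack in thirds as Db–Fb–Ab–Cb — a Db minor seventh chord.
The lowest note is Cb, the seventh of the chord, so this is third inversion (figured bass 4/2).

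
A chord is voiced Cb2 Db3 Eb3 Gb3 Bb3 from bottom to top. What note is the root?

The distinct letter names are Cb, Db, Eb, Gb, Bb. Arranged as a stack of thirds they read Cb–Eb–Gb–Bb–Db, so Cb is the root (a Cb major ninth chord).

Cb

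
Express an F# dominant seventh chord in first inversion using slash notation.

F#7/A#

First inversion of F# dominant seventh has the third (A#) in the bass. As a slash chord: F#7/A#.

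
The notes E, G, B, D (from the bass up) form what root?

E

E, G, B, D are the tones of an E minor seventh chord (E–G–B–D), making E the root.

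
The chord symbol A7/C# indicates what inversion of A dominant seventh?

first inversion

A7/C# means A dominant seventh with C# in the bass. C# is the third of A dominant seventh (A–C#–E–G), so this is first inversion.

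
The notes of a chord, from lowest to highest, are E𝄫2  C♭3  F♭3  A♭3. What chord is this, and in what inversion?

Fb dominant seventh, third inversion

The distinct note names are Ebb, Cb, Fb, Ab. Stacked in thirds they read Fb–Ab–Cb–Ebb, which is a dominant seventh chord on Fb.
With the seventh (Ebb) in the bass, the chord is in third inversion (figured bass 4/2).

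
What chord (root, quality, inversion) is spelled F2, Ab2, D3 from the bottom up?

D diminished, first inversion

The pitch classes F, Ab, D arrange in thirds as D–F–Ab: a D diminished triad.
F is the third of D diminished; third in the bass means first inversion (figured bass 6).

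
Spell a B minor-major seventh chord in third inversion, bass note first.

Spelling B minor-major seventh: B–D–F#–A#. In third inversion the seventh is bass, giving A#, B, D, F# from the bottom.

A#, B, D, F#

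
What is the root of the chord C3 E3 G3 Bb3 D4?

C

Reordering C, E, G, Bb, D into stacked thirds gives C–E–G–Bb–D; the bottom of that stack, C, is the root.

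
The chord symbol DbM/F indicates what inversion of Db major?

first inversion

DbM/F means Db major with F in the bass. F is the third of Db major (Db–F–Ab), so this is first inversion.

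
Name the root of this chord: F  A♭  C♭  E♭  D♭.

Db

F, Ab, Cb, Eb, Db are the tones of a Db dominant ninth chord (Db–F–Ab–Cb–Eb), making Db the root.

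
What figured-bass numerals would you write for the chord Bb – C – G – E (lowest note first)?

4/2

The notes Bb, C, G, E stack in thirds as C–E–G–Bb — a C dominant seventh chord. The bass Bb is the seventh, so this is third inversion: figured 4/2.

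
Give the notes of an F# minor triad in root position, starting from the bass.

The chord tones are F#–A–C#. With the root (F#) lowest for root position: F#, A, C#.

F#, A, C#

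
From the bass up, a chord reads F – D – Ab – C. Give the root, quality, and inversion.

D half-diminished seventh, first inversion

The distinct note names are F, D, Ab, C. Stacked in thirds they read D–F–Ab–C, which is a half-diminished seventh chord on D.
The lowest note is F, the third of the chord, so this is first inversion (figured bass 6/5).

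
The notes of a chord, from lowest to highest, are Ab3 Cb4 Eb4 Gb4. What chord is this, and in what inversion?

Reducing to letter names: Ab, Cb, Eb, Gb. These stack in thirds as Ab–Cb–Eb–Gb — an Ab minor seventh chord.
With the root (Ab) in the bass, the chord is in root position (figured bass 7).

Ab minor seventh, root position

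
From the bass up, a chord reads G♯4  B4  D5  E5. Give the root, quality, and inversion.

E dominant seventh, first inversion

The pitch classes G#, B, D, E arrange in thirds as E–G#–B–D: an E dominant seventh chord.
The lowest note is G#, the third of the chord, so this is first inversion (figured bass 6/5).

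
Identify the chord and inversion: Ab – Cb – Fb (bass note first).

Reducing to letter names: Ab, Cb, Fb. These stack in thirds as Fb–Ab–Cb — an Fb major triad.
Ab is the third of Fb major; third in the bass means first inversion (figured bass 6).

Fb major, first inversion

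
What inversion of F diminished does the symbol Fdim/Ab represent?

Fdim/Ab means F diminished with Ab in the bass. Ab is the third of F diminished (F–Ab–Cb), so this is first inversion.

first inversion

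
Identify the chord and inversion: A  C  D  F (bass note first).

D minor seventh, second inversion

Reducing to letter names: A, C, D, F. These stack in thirds as D–F–A–C — a D minor seventh chord.
A is the fifth of D minor seventh; fifth in the bass means second inversion (figured bass 4/3).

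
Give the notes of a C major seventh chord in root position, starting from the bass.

C, E, G, B

Spelling C major seventh: C–E–G–B. In root position the root is bass, giving C, E, G, B from the bottom.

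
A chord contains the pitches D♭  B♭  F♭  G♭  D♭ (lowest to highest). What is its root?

Gb

Reordering Db, Bb, Fb, Gb into stacked thirds gives Gb–Bb–Db–Fb; the bottom of that stack, Gb, is the root.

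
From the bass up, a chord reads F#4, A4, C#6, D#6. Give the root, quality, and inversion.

The distinct note names are F#, A, C#, D#. Stacked in thirds they read D#–F#–A–C#, which is a half-diminished seventh chord on D#.
The lowest note is F#, the third of the chord, so this is first inversion (figured bass 6/5).

D# half-diminished seventh, first inversion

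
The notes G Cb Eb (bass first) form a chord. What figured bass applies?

6/4

The notes G, Cb, Eb stack in thirds as Cb–Eb–G — a Cb augmented triad. The bass G is the fifth, so this is second inversion: figured 6/4.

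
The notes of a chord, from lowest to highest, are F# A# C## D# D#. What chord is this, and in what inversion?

Reducing to letter names: F#, A#, C##, D#. These stack in thirds as D#–F#–A#–C## — a D# minor-major seventh chord.
With the third (F#) in the bass, the chord is in first inversion (figured bass 6/5).

D# minor-major seventh, first inversion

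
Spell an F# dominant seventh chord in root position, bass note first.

The chord tones are F#–A#–C#–E. With the root (F#) lowest for root position: F#, A#, C#, E.

F#, A#, C#, E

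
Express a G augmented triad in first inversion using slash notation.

First inversion of G augmented has the third (B) in the bass. As a slash chord: Gaug/B.

Gaug/B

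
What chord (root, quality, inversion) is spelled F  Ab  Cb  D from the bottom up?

The pitch classes F, Ab, Cb, D arrange in thirds as D–F–Ab–Cb: a D diminished seventh chord.
The lowest note is F, the third of the chord, so this is first inversion (figured bass 6/5).

D diminished seventh, first inversion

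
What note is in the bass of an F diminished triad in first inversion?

Ab

In first inversion the third is lowest. For F diminished (F–Ab–Cb) that is Ab.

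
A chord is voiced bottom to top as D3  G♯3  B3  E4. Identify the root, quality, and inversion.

The pitch classes D, G#, B, E arrange in thirds as E–G#–B–D: an E dominant seventh chord.
D is the seventh of E dominant seventh; seventh in the bass means third inversion (figured bass 4/2).

E dominant seventh, third inversion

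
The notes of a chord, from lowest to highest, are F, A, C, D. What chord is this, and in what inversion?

D minor seventh, first inversion

Reducing to letter names: F, A, C, D. These stack in thirds as D–F–A–C — a D minor seventh chord.
The lowest note is F, the third of the chord, so this is first inversion (figured bass 6/5).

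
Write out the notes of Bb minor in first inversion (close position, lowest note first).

Db, F, Bb

The chord tones are Bb–Db–F. With the third (Db) lowest for first inversion: Db, F, Bb.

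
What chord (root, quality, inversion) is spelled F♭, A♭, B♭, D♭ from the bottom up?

The distinct note names are Fb, Ab, Bb, Db. Stacked in thirds they read Bb–Db–Fb–Ab, which is a half-diminished seventh chord on Bb.
Fb is the fifth of Bb half-diminished seventh; fifth in the bass means second inversion (figured bass 4/3).

Bb half-diminished seventh, second inversion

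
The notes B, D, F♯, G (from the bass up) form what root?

B, D, F#, G are the tones of a G major seventh chord (G–B–D–F#), making G the root.

G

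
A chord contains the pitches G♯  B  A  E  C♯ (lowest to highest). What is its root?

The distinct letter names are G#, B, A, E, C#. Arranged as a stack of thirds they read A–C#–E–G#–B, so A is the root (an A major ninth chord).

A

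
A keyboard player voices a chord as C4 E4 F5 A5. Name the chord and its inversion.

F major seventh, second inversion

The distinct note names are C, E, F, A. Stacked in thirds they read F–A–C–E, which is a major seventh chord on F.
C is the fifth of F major seventh; fifth in the bass means second inversion (figured bass 4/3).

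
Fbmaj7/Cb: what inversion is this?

Fbmaj7/Cb means Fb major seventh with Cb in the bass. Cb is the fifth of Fb major seventh (Fb–Ab–Cb–Eb), so this is second inversion.

second inversion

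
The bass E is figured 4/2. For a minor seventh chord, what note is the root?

F#

The figures 4/2 mean the seventh of the chord is in the bass. If E is the seventh of a minor seventh chord, the root is F# (chord tones F#–A–C#–E).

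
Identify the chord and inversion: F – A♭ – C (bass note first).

The pitch classes F, Ab, C arrange in thirds as F–Ab–C: an F minor triad.
The lowest note is F, the root of the chord, so this is root position (figured bass 5/3).

F minor, root position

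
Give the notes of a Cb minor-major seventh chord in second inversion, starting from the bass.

Spelling Cb minor-major seventh: Cb–Ebb–Gb–Bb. In second inversion the fifth is bass, giving Gb, Bb, Cb, Ebb from the bottom.

Gb, Bb, Cb, Ebb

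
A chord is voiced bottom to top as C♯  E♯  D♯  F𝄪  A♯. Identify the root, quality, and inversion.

D# dominant ninth, third inversion

The distinct note names are C#, E#, D#, F##, A#. Stacked in thirds they read D#–F##–A#–C#–E#, which is a dominant ninth chord on D#.
The lowest note is C#, the seventh of the chord, so this is third inversion.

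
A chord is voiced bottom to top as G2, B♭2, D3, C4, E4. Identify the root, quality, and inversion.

C dominant ninth, second inversion

The distinct note names are G, Bb, D, C, E. Stacked in thirds they read C–E–G–Bb–D, which is a dominant ninth chord on C.
G is the fifth of C dominant ninth; fifth in the bass means second inversion.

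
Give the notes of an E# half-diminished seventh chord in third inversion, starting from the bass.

The chord tones are E#–G#–B–D#. With the seventh (D#) lowest for third inversion: D#, E#, G#, B.

D#, E#, G#, B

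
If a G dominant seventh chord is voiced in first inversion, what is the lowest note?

In first inversion the third is lowest. For G dominant seventh (G–B–D–F) that is B.

B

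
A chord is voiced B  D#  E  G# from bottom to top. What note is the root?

B, D#, E, G# are the tones of an E major seventh chord (E–G#–B–D#), making E the root.

E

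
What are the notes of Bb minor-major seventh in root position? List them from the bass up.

The chord tones are Bb–Db–F–A. With the root (Bb) lowest for root position: Bb, Db, F, A.

Bb, Db, F, A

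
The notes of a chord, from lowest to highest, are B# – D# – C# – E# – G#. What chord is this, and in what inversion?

The pitch classes B#, D#, C#, E#, G# arrange in thirds as C#–E#–G#–B#–D#: a C# major ninth chord.
With the seventh (B#) in the bass, the chord is in third inversion.

C# major ninth, third inversion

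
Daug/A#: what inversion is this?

Daug/A# means D augmented with A# in the bass. A# is the fifth of D augmented (D–F#–A#), so this is second inversion.

second inversion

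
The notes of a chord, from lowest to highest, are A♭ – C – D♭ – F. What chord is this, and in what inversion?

Db major seventh, second inversion

Reducing to letter names: Ab, C, Db, F. These stack in thirds as Db–F–Ab–C — a Db major seventh chord.
With the fifth (Ab) in the bass, the chord is in second inversion (figured bass 4/3).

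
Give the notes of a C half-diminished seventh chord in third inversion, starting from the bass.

Bb, C, Eb, Gb

The chord tones are C–Eb–Gb–Bb. With the seventh (Bb) lowest for third inversion: Bb, C, Eb, Gb.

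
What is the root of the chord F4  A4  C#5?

Reordering F, A, C# into stacked thirds gives F–A–C#; the bottom of that stack, F, is the root.

F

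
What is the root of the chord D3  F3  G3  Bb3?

G

The distinct letter names are D, F, G, Bb. Arranged as a stack of thirds they read G–Bb–D–F, so G is the root (a G minor seventh chord).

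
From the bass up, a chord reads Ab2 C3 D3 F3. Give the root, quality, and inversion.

D half-diminished seventh, second inversion

The distinct note names are Ab, C, D, F. Stacked in thirds they read D–F–Ab–C, which is a half-diminished seventh chord on D.
The lowest note is Ab, the fifth of the chord, so this is second inversion (figured bass 4/3).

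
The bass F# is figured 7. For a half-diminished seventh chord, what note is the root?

The figures 7 mean the root of the chord is in the bass. If F# is the root of a half-diminished seventh chord, the root is F# (chord tones F#–A–C–E).

F#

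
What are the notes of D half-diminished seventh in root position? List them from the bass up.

Spelling D half-diminished seventh: D–F–Ab–C. In root position the root is bass, giving D, F, Ab, C from the bottom.

D, F, Ab, C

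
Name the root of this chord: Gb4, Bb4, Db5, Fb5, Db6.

Gb

Reordering Gb, Bb, Db, Fb into stacked thirds gives Gb–Bb–Db–Fb; the bottom of that stack, Gb, is the root.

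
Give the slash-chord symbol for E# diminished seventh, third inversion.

E#dim7/D

Third inversion of E# diminished seventh has the seventh (D) in the bass. As a slash chord: E#dim7/D.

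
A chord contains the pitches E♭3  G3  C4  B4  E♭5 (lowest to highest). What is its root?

C

Reordering Eb, G, C, B into stacked thirds gives C–Eb–G–B; the bottom of that stack, C, is the root.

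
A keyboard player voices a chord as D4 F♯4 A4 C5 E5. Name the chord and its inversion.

D dominant ninth, root position

The distinct note names are D, F#, A, C, E. Stacked in thirds they read D–F#–A–C–E, which is a dominant ninth chord on D.
D is the root of D dominant ninth; root in the bass means root position.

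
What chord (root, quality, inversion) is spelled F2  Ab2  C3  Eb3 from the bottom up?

The distinct note names are F, Ab, C, Eb. Stacked in thirds they read F–Ab–C–Eb, which is a minor seventh chord on F.
F is the root of F minor seventh; root in the bass means root position (figured bass 7).

F minor seventh, root position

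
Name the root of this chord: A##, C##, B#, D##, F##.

B#

The distinct letter names are A##, C##, B#, D##, F##. Arranged as a stack of thirds they read B#–D##–F##–A##–C##, so B# is the root (a B# major ninth chord).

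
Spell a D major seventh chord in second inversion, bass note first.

Spelling D major seventh: D–F#–A–C#. In second inversion the fifth is bass, giving A, C#, D, F# from the bottom.

A, C#, D, F#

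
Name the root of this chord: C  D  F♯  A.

D

C, D, F#, A are the tones of a D dominant seventh chord (D–F#–A–C), making D the root.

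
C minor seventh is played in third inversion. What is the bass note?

Bb

In third inversion the seventh is lowest. For C minor seventh (C–Eb–G–Bb) that is Bb.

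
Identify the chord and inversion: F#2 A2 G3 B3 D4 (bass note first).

Reducing to letter names: F#, A, G, B, D. These stack in thirds as G–B–D–F#–A — a G major ninth chord.
F# is the seventh of G major ninth; seventh in the bass means third inversion.

G major ninth, third inversion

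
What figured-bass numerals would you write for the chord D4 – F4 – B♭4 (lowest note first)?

6

The notes D, F, Bb stack in thirds as Bb–D–F — a Bb major triad. The bass D is the third, so this is first inversion: figured 6.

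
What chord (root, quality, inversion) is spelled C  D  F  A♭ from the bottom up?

The distinct note names are C, D, F, Ab. Stacked in thirds they read D–F–Ab–C, which is a half-diminished seventh chord on D.
The lowest note is C, the seventh of the chord, so this is third inversion (figured bass 4/2).

D half-diminished seventh, third inversion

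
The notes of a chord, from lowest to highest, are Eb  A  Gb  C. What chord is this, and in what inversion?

A diminished seventh, second inversion

The distinct note names are Eb, A, Gb, C. Stacked in thirds they read A–C–Eb–Gb, which is a diminished seventh chord on A.
With the fifth (Eb) in the bass, the chord is in second inversion (figured bass 4/3).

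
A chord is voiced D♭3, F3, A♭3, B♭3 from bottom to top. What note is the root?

Bb

The distinct letter names are Db, F, Ab, Bb. Arranged as a stack of thirds they read Bb–Db–F–Ab, so Bb is the root (a Bb minor seventh chord).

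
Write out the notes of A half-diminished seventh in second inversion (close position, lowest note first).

Spelling A half-diminished seventh: A–C–Eb–G. In second inversion the fifth is bass, giving Eb, G, A, C from the bottom.

Eb, G, A, C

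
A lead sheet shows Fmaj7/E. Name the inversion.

Fmaj7/E means F major seventh with E in the bass. E is the seventh of F major seventh (F–A–C–E), so this is third inversion.

third inversion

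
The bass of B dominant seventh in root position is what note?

B

The root of B dominant seventh (B–D#–F#–A) is B; that is the bass in root position.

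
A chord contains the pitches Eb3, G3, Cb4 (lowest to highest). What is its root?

Cb

The distinct letter names are Eb, G, Cb. Arranged as a stack of thirds they read Cb–Eb–G, so Cb is the root (a Cb augmented triad).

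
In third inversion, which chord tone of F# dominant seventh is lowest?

E

F# dominant seventh is F#–A#–C#–E. Third inversion places the seventh in the bass: E.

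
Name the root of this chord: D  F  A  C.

D

Reordering D, F, A, C into stacked thirds gives D–F–A–C; the bottom of that stack, D, is the root.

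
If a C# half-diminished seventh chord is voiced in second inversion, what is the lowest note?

In second inversion the fifth is lowest. For C# half-diminished seventh (C#–E–G–B) that is G.

G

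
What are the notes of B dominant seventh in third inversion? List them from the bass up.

The chord tones are B–D#–F#–A. With the seventh (A) lowest for third inversion: A, B, D#, F#.

A, B, D#, F#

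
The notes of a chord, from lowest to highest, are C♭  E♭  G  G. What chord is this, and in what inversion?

Cb augmented, root position

The distinct note names are Cb, Eb, G. Stacked in thirds they read Cb–Eb–G, which is an augmented triad on Cb.
The lowest note is Cb, the root of the chord, so this is root position (figured bass 5/3).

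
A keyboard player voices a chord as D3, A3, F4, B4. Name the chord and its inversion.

B half-diminished seventh, first inversion

The pitch classes D, A, F, B arrange in thirds as B–D–F–A: a B half-diminished seventh chord.
The lowest note is D, the third of the chord, so this is first inversion (figured bass 6/5).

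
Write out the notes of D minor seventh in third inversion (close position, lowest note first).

C, D, F, A

D minor seventh is D–F–A–C. Third inversion puts the seventh (C) in the bass, with the remaining tones above: C, D, F, A.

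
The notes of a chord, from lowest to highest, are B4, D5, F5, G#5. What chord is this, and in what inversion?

The distinct note names are B, D, F, G#. Stacked in thirds they read G#–B–D–F, which is a diminished seventh chord on G#.
With the third (B) in the bass, the chord is in first inversion (figured bass 6/5).

G# diminished seventh, first inversion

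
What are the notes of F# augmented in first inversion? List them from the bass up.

The chord tones are F#–A#–C##. With the third (A#) lowest for first inversion: A#, C##, F#.

A#, C##, F#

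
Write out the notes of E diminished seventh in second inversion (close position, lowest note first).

E diminished seventh is E–G–Bb–Db. Second inversion puts the fifth (Bb) in the bass, with the remaining tones above: Bb, Db, E, G.

Bb, Db, E, G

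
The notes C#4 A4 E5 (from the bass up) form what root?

A

The distinct letter names are C#, A, E. Arranged as a stack of thirds they read A–C#–E, so A is the root (an A major triad).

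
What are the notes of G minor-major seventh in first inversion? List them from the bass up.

Spelling G minor-major seventh: G–Bb–D–F#. In first inversion the third is bass, giving Bb, D, F#, G from the bottom.

Bb, D, F#, G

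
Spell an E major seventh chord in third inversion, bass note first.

The chord tones are E–G#–B–D#. With the seventh (D#) lowest for third inversion: D#, E, G#, B.

D#, E, G#, B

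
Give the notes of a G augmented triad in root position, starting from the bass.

G augmented is G–B–D#. Root position puts the root (G) in the bass, with the remaining tones above: G, B, D#.

G, B, D#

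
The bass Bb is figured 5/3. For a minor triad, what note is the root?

The figures 5/3 mean the root of the chord is in the bass. If Bb is the root of a minor triad, the root is Bb (chord tones Bb–Db–F).

Bb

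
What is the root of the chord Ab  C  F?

Reordering Ab, C, F into stacked thirds gives F–Ab–C; the bottom of that stack, F, is the root.

F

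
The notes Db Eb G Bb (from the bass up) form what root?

The distinct letter names are Db, Eb, G, Bb. Arranged as a stack of thirds they read Eb–G–Bb–Db, so Eb is the root (an Eb dominant seventh chord).

Eb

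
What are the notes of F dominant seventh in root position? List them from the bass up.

F dominant seventh is F–A–C–Eb. Root position puts the root (F) in the bass, with the remaining tones above: F, A, C, Eb.

F, A, C, Eb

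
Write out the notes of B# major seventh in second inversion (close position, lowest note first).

F##, A##, B#, D##

Spelling B# major seventh: B#–D##–F##–A##. In second inversion the fifth is bass, giving F##, A##, B#, D## from the bottom.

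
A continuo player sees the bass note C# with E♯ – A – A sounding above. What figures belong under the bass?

The notes C#, E#, A stack in thirds as A–C#–E# — an A augmented triad. The bass C# is the third, so this is first inversion: figured 6.

6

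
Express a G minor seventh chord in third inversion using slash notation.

Third inversion of G minor seventh has the seventh (F) in the bass. As a slash chord: Gm7/F.

Gm7/F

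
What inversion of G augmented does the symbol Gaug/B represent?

Gaug/B means G augmented with B in the bass. B is the third of G augmented (G–B–D#), so this is first inversion.

first inversion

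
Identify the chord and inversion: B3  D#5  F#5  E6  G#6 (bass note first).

E major ninth, second inversion

The pitch classes B, D#, F#, E, G# arrange in thirds as E–G#–B–D#–F#: an E major ninth chord.
The lowest note is B, the fifth of the chord, so this is second inversion.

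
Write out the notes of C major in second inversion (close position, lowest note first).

Spelling C major: C–E–G. In second inversion the fifth is bass, giving G, C, E from the bottom.

G, C, E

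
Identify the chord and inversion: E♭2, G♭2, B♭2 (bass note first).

The pitch classes Eb, Gb, Bb arrange in thirds as Eb–Gb–Bb: an Eb minor triad.
Eb is the root of Eb minor; root in the bass means root position (figured bass 5/3).

Eb minor, root position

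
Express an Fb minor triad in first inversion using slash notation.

Fbm/Abb

First inversion of Fb minor has the third (Abb) in the bass. As a slash chord: Fbm/Abb.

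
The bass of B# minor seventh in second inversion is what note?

F##

B# minor seventh is B#–D#–F##–A#. Second inversion places the fifth in the bass: F##.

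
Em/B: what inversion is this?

Em/B means E minor with B in the bass. B is the fifth of E minor (E–G–B), so this is second inversion.

second inversion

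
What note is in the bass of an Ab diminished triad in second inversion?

In second inversion the fifth is lowest. For Ab diminished (Ab–Cb–Ebb) that is Ebb.

Ebb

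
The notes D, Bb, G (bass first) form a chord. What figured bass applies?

6/4

The notes D, Bb, G stack in thirds as G–Bb–D — a G minor triad. The bass D is the fifth, so this is second inversion: figured 6/4.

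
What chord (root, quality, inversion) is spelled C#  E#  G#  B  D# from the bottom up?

C# dominant ninth, root position

The distinct note names are C#, E#, G#, B, D#. Stacked in thirds they read C#–E#–G#–B–D#, which is a dominant ninth chord on C#.
The lowest note is C#, the root of the chord, so this is root position.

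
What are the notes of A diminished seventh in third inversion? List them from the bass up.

The chord tones are A–C–Eb–Gb. With the seventh (Gb) lowest for third inversion: Gb, A, C, Eb.

Gb, A, C, Eb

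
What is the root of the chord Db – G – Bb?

The distinct letter names are Db, G, Bb. Arranged as a stack of thirds they read G–Bb–Db, so G is the root (a G diminished triad).

G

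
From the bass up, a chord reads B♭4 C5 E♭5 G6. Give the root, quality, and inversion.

The pitch classes Bb, C, Eb, G arrange in thirds as C–Eb–G–Bb: a C minor seventh chord.
The lowest note is Bb, the seventh of the chord, so this is third inversion (figured bass 4/2).

C minor seventh, third inversion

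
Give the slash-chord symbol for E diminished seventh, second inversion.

Edim7/Bb

Second inversion of E diminished seventh has the fifth (Bb) in the bass. As a slash chord: Edim7/Bb.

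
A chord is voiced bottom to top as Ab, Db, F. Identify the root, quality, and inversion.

Db major, second inversion

The pitch classes Ab, Db, F arrange in thirds as Db–F–Ab: a Db major triad.
With the fifth (Ab) in the bass, the chord is in second inversion (figured bass 6/4).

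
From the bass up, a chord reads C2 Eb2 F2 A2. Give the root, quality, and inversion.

The pitch classes C, Eb, F, A arrange in thirds as F–A–C–Eb: an F dominant seventh chord.
The lowest note is C, the fifth of the chord, so this is second inversion (figured bass 4/3).

F dominant seventh, second inversion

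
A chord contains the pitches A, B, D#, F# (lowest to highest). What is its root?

B

A, B, D#, F# are the tones of a B dominant seventh chord (B–D#–F#–A), making B the root.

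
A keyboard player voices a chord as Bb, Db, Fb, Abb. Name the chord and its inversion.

Bb diminished seventh, root position

Reducing to letter names: Bb, Db, Fb, Abb. These stack in thirds as Bb–Db–Fb–Abb — a Bb diminished seventh chord.
Bb is the root of Bb diminished seventh; root in the bass means root position (figured bass 7).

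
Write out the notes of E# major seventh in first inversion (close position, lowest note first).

Spelling E# major seventh: E#–G##–B#–D##. In first inversion the third is bass, giving G##, B#, D##, E# from the bottom.

G##, B#, D##, E#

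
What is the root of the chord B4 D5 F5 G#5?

G#

B, D, F, G# are the tones of a G# diminished seventh chord (G#–B–D–F), making G# the root.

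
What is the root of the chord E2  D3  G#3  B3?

E, D, G#, B are the tones of an E dominant seventh chord (E–G#–B–D), making E the root.

E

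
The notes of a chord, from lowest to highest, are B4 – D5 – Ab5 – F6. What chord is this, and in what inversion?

B diminished seventh, root position

The pitch classes B, D, Ab, F arrange in thirds as B–D–F–Ab: a B diminished seventh chord.
B is the root of B diminished seventh; root in the bass means root position (figured bass 7).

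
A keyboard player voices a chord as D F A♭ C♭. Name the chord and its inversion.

The distinct note names are D, F, Ab, Cb. Stacked in thirds they read D–F–Ab–Cb, which is a diminished seventh chord on D.
With the root (D) in the bass, the chord is in root position (figured bass 7).

D diminished seventh, root position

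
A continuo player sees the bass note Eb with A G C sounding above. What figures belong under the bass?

The notes Eb, A, G, C stack in thirds as A–C–Eb–G — an A half-diminished seventh chord. The bass Eb is the fifth, so this is second inversion: figured 4/3.

4/3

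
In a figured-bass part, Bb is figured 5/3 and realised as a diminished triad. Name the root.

The figures 5/3 mean the root of the chord is in the bass. If Bb is the root of a diminished triad, the root is Bb (chord tones Bb–Db–Fb).

Bb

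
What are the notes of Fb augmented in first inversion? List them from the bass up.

Ab, C, Fb

Fb augmented is Fb–Ab–C. First inversion puts the third (Ab) in the bass, with the remaining tones above: Ab, C, Fb.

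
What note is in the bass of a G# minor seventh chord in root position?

G#

G# minor seventh is G#–B–D#–F#. Root position places the root in the bass: G#.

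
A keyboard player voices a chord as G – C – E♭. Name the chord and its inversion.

The pitch classes G, C, Eb arrange in thirds as C–Eb–G: a C minor triad.
With the fifth (G) in the bass, the chord is in second inversion (figured bass 6/4).

C minor, second inversion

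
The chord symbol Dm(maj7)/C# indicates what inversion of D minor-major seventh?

third inversion

Dm(maj7)/C# means D minor-major seventh with C# in the bass. C# is the seventh of D minor-major seventh (D–F–A–C#), so this is third inversion.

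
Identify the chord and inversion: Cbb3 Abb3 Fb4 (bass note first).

Fb diminished, second inversion

Reducing to letter names: Cbb, Abb, Fb. These stack in thirds as Fb–Abb–Cbb — an Fb diminished triad.
The lowest note is Cbb, the fifth of the chord, so this is second inversion (figured bass 6/4).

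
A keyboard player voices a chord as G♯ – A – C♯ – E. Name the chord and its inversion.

The pitch classes G#, A, C#, E arrange in thirds as A–C#–E–G#: an A major seventh chord.
With the seventh (G#) in the bass, the chord is in third inversion (figured bass 4/2).

A major seventh, third inversion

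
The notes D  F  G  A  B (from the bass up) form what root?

G

Reordering D, F, G, A, B into stacked thirds gives G–B–D–F–A; the bottom of that stack, G, is the root.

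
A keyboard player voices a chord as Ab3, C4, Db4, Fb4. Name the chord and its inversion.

Db minor-major seventh, second inversion

The pitch classes Ab, C, Db, Fb arrange in thirds as Db–Fb–Ab–C: a Db minor-major seventh chord.
Ab is the fifth of Db minor-major seventh; fifth in the bass means second inversion (figured bass 4/3).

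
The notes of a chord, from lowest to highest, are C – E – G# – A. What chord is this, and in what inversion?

Reducing to letter names: C, E, G#, A. These stack in thirds as A–C–E–G# — an A minor-major seventh chord.
The lowest note is C, the third of the chord, so this is first inversion (figured bass 6/5).

A minor-major seventh, first inversion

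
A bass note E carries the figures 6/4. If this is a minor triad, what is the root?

A

The figures 6/4 mean the fifth of the chord is in the bass. If E is the fifth of a minor triad, the root is A (chord tones A–C–E).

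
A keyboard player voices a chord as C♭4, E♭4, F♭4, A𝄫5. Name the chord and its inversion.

Fb minor-major seventh, second inversion

The distinct note names are Cb, Eb, Fb, Abb. Stacked in thirds they read Fb–Abb–Cb–Eb, which is a minor-major seventh chord on Fb.
The lowest note is Cb, the fifth of the chord, so this is second inversion (figured bass 4/3).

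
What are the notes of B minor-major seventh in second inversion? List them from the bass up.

F#, A#, B, D

B minor-major seventh is B–D–F#–A#. Second inversion puts the fifth (F#) in the bass, with the remaining tones above: F#, A#, B, D.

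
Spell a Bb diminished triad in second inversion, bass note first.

Fb, Bb, Db

The chord tones are Bb–Db–Fb. With the fifth (Fb) lowest for second inversion: Fb, Bb, Db.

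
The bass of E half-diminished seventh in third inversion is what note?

D

The seventh of E half-diminished seventh (E–G–Bb–D) is D; that is the bass in third inversion.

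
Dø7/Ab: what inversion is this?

Dø7/Ab means D half-diminished seventh with Ab in the bass. Ab is the fifth of D half-diminished seventh (D–F–Ab–C), so this is second inversion.

second inversion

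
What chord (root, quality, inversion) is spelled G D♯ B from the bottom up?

G augmented, root position

The pitch classes G, D#, B arrange in thirds as G–B–D#: a G augmented triad.
With the root (G) in the bass, the chord is in root position (figured bass 5/3).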